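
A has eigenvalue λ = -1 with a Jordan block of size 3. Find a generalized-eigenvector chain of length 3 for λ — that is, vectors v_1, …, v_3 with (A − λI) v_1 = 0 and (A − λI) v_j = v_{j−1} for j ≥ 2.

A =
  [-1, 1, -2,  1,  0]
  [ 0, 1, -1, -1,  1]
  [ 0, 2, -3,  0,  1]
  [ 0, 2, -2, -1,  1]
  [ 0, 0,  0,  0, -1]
A Jordan chain for λ = -1 of length 3:
v_1 = (1, 2, 2, 2, 0)ᵀ
v_2 = (-2, -1, -2, -2, 0)ᵀ
v_3 = (0, 0, 1, 0, 0)ᵀ

Let N = A − (-1)·I. We want v_3 with N^3 v_3 = 0 but N^2 v_3 ≠ 0; then v_{j-1} := N · v_j for j = 3, …, 2.

Pick v_3 = (0, 0, 1, 0, 0)ᵀ.
Then v_2 = N · v_3 = (-2, -1, -2, -2, 0)ᵀ.
Then v_1 = N · v_2 = (1, 2, 2, 2, 0)ᵀ.

Sanity check: (A − (-1)·I) v_1 = (0, 0, 0, 0, 0)ᵀ = 0. ✓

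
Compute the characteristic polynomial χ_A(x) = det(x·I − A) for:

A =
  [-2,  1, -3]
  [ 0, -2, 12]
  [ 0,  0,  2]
x^3 + 2*x^2 - 4*x - 8

Expanding det(x·I − A) (e.g. by cofactor expansion or by noting that A is similar to its Jordan form J, which has the same characteristic polynomial as A) gives
  χ_A(x) = x^3 + 2*x^2 - 4*x - 8
which factors as (x - 2)*(x + 2)^2. The eigenvalues (with algebraic multiplicities) are λ = -2 with multiplicity 2, λ = 2 with multiplicity 1.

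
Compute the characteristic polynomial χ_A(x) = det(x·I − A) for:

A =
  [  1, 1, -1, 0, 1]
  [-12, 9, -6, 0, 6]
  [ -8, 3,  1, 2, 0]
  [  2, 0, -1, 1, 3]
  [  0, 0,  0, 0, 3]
x^5 - 15*x^4 + 90*x^3 - 270*x^2 + 405*x - 243

Expanding det(x·I − A) (e.g. by cofactor expansion or by noting that A is similar to its Jordan form J, which has the same characteristic polynomial as A) gives
  χ_A(x) = x^5 - 15*x^4 + 90*x^3 - 270*x^2 + 405*x - 243
which factors as (x - 3)^5. The eigenvalues (with algebraic multiplicities) are λ = 3 with multiplicity 5.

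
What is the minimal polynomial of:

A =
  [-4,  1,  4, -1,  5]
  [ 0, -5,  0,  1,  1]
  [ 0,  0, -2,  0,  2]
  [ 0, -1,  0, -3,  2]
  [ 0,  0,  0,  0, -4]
x^4 + 14*x^3 + 72*x^2 + 160*x + 128

The characteristic polynomial is χ_A(x) = (x + 2)*(x + 4)^4, so the eigenvalues are known. The minimal polynomial is
  m_A(x) = Π_λ (x − λ)^{k_λ}
where k_λ is the size of the *largest* Jordan block for λ (equivalently, the smallest k with (A − λI)^k v = 0 for every generalised eigenvector v of λ).

  λ = -4: largest Jordan block has size 3, contributing (x + 4)^3
  λ = -2: largest Jordan block has size 1, contributing (x + 2)

So m_A(x) = (x + 2)*(x + 4)^3 = x^4 + 14*x^3 + 72*x^2 + 160*x + 128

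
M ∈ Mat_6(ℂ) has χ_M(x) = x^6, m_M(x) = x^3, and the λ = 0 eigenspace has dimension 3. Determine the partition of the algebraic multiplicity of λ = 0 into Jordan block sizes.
Block sizes for λ = 0: [3, 2, 1]

Step 1 — from the characteristic polynomial, algebraic multiplicity of λ = 0 is 6. From dim ker(M − (0)·I) = 3, there are exactly 3 Jordan blocks for λ = 0.
Step 2 — from the minimal polynomial, the factor (x − 0)^3 tells us the largest block for λ = 0 has size 3.
Step 3 — with total size 6, 3 blocks, and largest block 3, the block sizes (in nonincreasing order) are [3, 2, 1].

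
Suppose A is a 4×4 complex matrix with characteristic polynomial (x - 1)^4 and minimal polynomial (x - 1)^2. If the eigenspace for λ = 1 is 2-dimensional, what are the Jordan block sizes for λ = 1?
Block sizes for λ = 1: [2, 2]

Step 1 — from the characteristic polynomial, algebraic multiplicity of λ = 1 is 4. From dim ker(A − (1)·I) = 2, there are exactly 2 Jordan blocks for λ = 1.
Step 2 — from the minimal polynomial, the factor (x − 1)^2 tells us the largest block for λ = 1 has size 2.
Step 3 — with total size 4, 2 blocks, and largest block 2, the block sizes (in nonincreasing order) are [2, 2].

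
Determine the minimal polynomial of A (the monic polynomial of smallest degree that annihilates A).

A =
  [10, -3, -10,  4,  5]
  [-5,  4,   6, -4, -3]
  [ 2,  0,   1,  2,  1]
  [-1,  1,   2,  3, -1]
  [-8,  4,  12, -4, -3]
x^2 - 6*x + 9

The characteristic polynomial is χ_A(x) = (x - 3)^5, so the eigenvalues are known. The minimal polynomial is
  m_A(x) = Π_λ (x − λ)^{k_λ}
where k_λ is the size of the *largest* Jordan block for λ (equivalently, the smallest k with (A − λI)^k v = 0 for every generalised eigenvector v of λ).

  λ = 3: largest Jordan block has size 2, contributing (x − 3)^2

So m_A(x) = (x - 3)^2 = x^2 - 6*x + 9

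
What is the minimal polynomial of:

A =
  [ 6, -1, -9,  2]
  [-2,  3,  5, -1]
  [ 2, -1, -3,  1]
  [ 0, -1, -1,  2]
x^3 - 6*x^2 + 12*x - 8

The characteristic polynomial is χ_A(x) = (x - 2)^4, so the eigenvalues are known. The minimal polynomial is
  m_A(x) = Π_λ (x − λ)^{k_λ}
where k_λ is the size of the *largest* Jordan block for λ (equivalently, the smallest k with (A − λI)^k v = 0 for every generalised eigenvector v of λ).

  λ = 2: largest Jordan block has size 3, contributing (x − 2)^3

So m_A(x) = (x - 2)^3 = x^3 - 6*x^2 + 12*x - 8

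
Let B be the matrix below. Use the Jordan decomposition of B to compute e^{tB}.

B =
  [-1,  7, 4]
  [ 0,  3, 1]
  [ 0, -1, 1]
e^{tB} =
  [exp(-t), t*exp(2*t) + 2*exp(2*t) - 2*exp(-t), t*exp(2*t) + exp(2*t) - exp(-t)]
  [0, t*exp(2*t) + exp(2*t), t*exp(2*t)]
  [0, -t*exp(2*t), -t*exp(2*t) + exp(2*t)]

Strategy: write B = P · J · P⁻¹ where J is a Jordan canonical form, so e^{tB} = P · e^{tJ} · P⁻¹, and e^{tJ} can be computed block-by-block.

B has Jordan form
J =
  [-1, 0, 0]
  [ 0, 2, 1]
  [ 0, 0, 2]
(up to reordering of blocks).

Per-block formulas:
  For a 2×2 Jordan block J_2(2): exp(t · J_2(2)) = e^(2t)·(I + t·N), where N is the 2×2 nilpotent shift.
  For a 1×1 block at λ = -1: exp(t · [-1]) = [e^(-1t)].

After assembling e^{tJ} and conjugating by P, we get:

e^{tB} =
  [exp(-t), t*exp(2*t) + 2*exp(2*t) - 2*exp(-t), t*exp(2*t) + exp(2*t) - exp(-t)]
  [0, t*exp(2*t) + exp(2*t), t*exp(2*t)]
  [0, -t*exp(2*t), -t*exp(2*t) + exp(2*t)]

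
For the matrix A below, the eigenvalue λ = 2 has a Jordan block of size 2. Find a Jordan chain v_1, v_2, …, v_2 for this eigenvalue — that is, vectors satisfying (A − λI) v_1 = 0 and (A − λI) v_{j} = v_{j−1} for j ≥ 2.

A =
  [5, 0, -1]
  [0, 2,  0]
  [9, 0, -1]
A Jordan chain for λ = 2 of length 2:
v_1 = (3, 0, 9)ᵀ
v_2 = (1, 0, 0)ᵀ

Let N = A − (2)·I. We want v_2 with N^2 v_2 = 0 but N^1 v_2 ≠ 0; then v_{j-1} := N · v_j for j = 2, …, 2.

Pick v_2 = (1, 0, 0)ᵀ.
Then v_1 = N · v_2 = (3, 0, 9)ᵀ.

Sanity check: (A − (2)·I) v_1 = (0, 0, 0)ᵀ = 0. ✓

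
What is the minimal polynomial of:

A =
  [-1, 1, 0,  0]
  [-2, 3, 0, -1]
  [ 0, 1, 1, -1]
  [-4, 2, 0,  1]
x^3 - 3*x^2 + 3*x - 1

The characteristic polynomial is χ_A(x) = (x - 1)^4, so the eigenvalues are known. The minimal polynomial is
  m_A(x) = Π_λ (x − λ)^{k_λ}
where k_λ is the size of the *largest* Jordan block for λ (equivalently, the smallest k with (A − λI)^k v = 0 for every generalised eigenvector v of λ).

  λ = 1: largest Jordan block has size 3, contributing (x − 1)^3

So m_A(x) = (x - 1)^3 = x^3 - 3*x^2 + 3*x - 1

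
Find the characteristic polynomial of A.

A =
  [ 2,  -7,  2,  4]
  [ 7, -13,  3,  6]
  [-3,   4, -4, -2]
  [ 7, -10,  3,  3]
x^4 + 12*x^3 + 54*x^2 + 108*x + 81

Expanding det(x·I − A) (e.g. by cofactor expansion or by noting that A is similar to its Jordan form J, which has the same characteristic polynomial as A) gives
  χ_A(x) = x^4 + 12*x^3 + 54*x^2 + 108*x + 81
which factors as (x + 3)^4. The eigenvalues (with algebraic multiplicities) are λ = -3 with multiplicity 4.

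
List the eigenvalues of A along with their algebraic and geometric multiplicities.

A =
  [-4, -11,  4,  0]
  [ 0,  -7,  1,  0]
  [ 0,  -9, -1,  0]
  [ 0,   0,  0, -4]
λ = -4: alg = 4, geom = 2

Step 1 — factor the characteristic polynomial to read off the algebraic multiplicities:
  χ_A(x) = (x + 4)^4

Step 2 — compute geometric multiplicities via the rank-nullity identity g(λ) = n − rank(A − λI):
  rank(A − (-4)·I) = 2, so dim ker(A − (-4)·I) = n − 2 = 2

Summary:
  λ = -4: algebraic multiplicity = 4, geometric multiplicity = 2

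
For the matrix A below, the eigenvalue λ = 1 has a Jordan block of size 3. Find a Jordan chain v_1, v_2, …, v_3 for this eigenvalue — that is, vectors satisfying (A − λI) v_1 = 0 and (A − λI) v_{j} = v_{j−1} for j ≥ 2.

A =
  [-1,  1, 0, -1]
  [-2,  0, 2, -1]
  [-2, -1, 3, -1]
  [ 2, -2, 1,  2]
A Jordan chain for λ = 1 of length 3:
v_1 = (-1, -1, -1, 1)ᵀ
v_2 = (1, -1, -1, -2)ᵀ
v_3 = (0, 1, 0, 0)ᵀ

Let N = A − (1)·I. We want v_3 with N^3 v_3 = 0 but N^2 v_3 ≠ 0; then v_{j-1} := N · v_j for j = 3, …, 2.

Pick v_3 = (0, 1, 0, 0)ᵀ.
Then v_2 = N · v_3 = (1, -1, -1, -2)ᵀ.
Then v_1 = N · v_2 = (-1, -1, -1, 1)ᵀ.

Sanity check: (A − (1)·I) v_1 = (0, 0, 0, 0)ᵀ = 0. ✓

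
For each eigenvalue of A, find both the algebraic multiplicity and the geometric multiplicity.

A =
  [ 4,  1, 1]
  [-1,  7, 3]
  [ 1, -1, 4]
λ = 5: alg = 3, geom = 1

Step 1 — factor the characteristic polynomial to read off the algebraic multiplicities:
  χ_A(x) = (x - 5)^3

Step 2 — compute geometric multiplicities via the rank-nullity identity g(λ) = n − rank(A − λI):
  rank(A − (5)·I) = 2, so dim ker(A − (5)·I) = n − 2 = 1

Summary:
  λ = 5: algebraic multiplicity = 3, geometric multiplicity = 1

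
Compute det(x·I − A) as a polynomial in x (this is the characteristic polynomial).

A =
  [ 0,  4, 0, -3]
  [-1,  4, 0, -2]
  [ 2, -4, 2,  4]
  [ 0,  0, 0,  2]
x^4 - 8*x^3 + 24*x^2 - 32*x + 16

Expanding det(x·I − A) (e.g. by cofactor expansion or by noting that A is similar to its Jordan form J, which has the same characteristic polynomial as A) gives
  χ_A(x) = x^4 - 8*x^3 + 24*x^2 - 32*x + 16
which factors as (x - 2)^4. The eigenvalues (with algebraic multiplicities) are λ = 2 with multiplicity 4.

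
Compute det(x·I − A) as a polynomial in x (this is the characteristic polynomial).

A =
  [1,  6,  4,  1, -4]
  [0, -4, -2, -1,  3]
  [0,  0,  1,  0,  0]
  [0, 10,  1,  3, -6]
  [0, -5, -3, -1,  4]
x^5 - 5*x^4 + 10*x^3 - 10*x^2 + 5*x - 1

Expanding det(x·I − A) (e.g. by cofactor expansion or by noting that A is similar to its Jordan form J, which has the same characteristic polynomial as A) gives
  χ_A(x) = x^5 - 5*x^4 + 10*x^3 - 10*x^2 + 5*x - 1
which factors as (x - 1)^5. The eigenvalues (with algebraic multiplicities) are λ = 1 with multiplicity 5.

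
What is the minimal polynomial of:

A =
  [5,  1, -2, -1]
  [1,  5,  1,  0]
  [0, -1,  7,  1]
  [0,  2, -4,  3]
x^3 - 15*x^2 + 75*x - 125

The characteristic polynomial is χ_A(x) = (x - 5)^4, so the eigenvalues are known. The minimal polynomial is
  m_A(x) = Π_λ (x − λ)^{k_λ}
where k_λ is the size of the *largest* Jordan block for λ (equivalently, the smallest k with (A − λI)^k v = 0 for every generalised eigenvector v of λ).

  λ = 5: largest Jordan block has size 3, contributing (x − 5)^3

So m_A(x) = (x - 5)^3 = x^3 - 15*x^2 + 75*x - 125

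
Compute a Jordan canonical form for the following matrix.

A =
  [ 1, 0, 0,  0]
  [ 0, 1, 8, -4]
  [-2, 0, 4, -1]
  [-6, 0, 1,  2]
J_1(1) ⊕ J_1(1) ⊕ J_2(3)

The characteristic polynomial is
  det(x·I − A) = x^4 - 8*x^3 + 22*x^2 - 24*x + 9 = (x - 3)^2*(x - 1)^2

Eigenvalues and multiplicities (the geometric multiplicity of λ is n − rank(A − λI), which equals the number of Jordan blocks for λ):
  λ = 1: algebraic multiplicity = 2, geometric multiplicity = 2
  λ = 3: algebraic multiplicity = 2, geometric multiplicity = 1

Determining the block sizes for each eigenvalue:
  λ = 1: gm = am = 2, so every block has size 1 → block sizes [1, 1]
  λ = 3: one block (gm = 1), so the single block has size am = 2 → block sizes [2]

Assembling the blocks gives a Jordan form
J =
  [1, 0, 0, 0]
  [0, 1, 0, 0]
  [0, 0, 3, 1]
  [0, 0, 0, 3]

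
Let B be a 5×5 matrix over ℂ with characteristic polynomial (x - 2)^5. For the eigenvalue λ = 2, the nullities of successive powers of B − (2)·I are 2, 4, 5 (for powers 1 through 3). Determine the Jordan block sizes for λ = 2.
Block sizes for λ = 2: [3, 2]

From the dimensions of kernels of powers, the number of Jordan blocks of size at least j is d_j − d_{j−1} where d_j = dim ker(N^j) (with d_0 = 0). Computing the differences gives [2, 2, 1].
The number of blocks of size exactly k is (#blocks of size ≥ k) − (#blocks of size ≥ k + 1), so the partition is: 1 block(s) of size 2, 1 block(s) of size 3.
In nonincreasing order the block sizes are [3, 2].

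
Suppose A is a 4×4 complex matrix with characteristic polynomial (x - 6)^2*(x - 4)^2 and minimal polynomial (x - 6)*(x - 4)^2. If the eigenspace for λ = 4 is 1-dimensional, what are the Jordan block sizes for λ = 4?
Block sizes for λ = 4: [2]

Step 1 — from the characteristic polynomial, algebraic multiplicity of λ = 4 is 2. From dim ker(A − (4)·I) = 1, there are exactly 1 Jordan blocks for λ = 4.
Step 2 — from the minimal polynomial, the factor (x − 4)^2 tells us the largest block for λ = 4 has size 2.
Step 3 — with total size 2, 1 blocks, and largest block 2, the block sizes (in nonincreasing order) are [2].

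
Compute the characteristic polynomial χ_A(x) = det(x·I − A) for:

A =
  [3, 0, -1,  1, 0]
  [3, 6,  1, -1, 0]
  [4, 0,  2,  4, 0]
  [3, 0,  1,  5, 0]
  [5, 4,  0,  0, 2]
x^5 - 18*x^4 + 120*x^3 - 368*x^2 + 528*x - 288

Expanding det(x·I − A) (e.g. by cofactor expansion or by noting that A is similar to its Jordan form J, which has the same characteristic polynomial as A) gives
  χ_A(x) = x^5 - 18*x^4 + 120*x^3 - 368*x^2 + 528*x - 288
which factors as (x - 6)^2*(x - 2)^3. The eigenvalues (with algebraic multiplicities) are λ = 2 with multiplicity 3, λ = 6 with multiplicity 2.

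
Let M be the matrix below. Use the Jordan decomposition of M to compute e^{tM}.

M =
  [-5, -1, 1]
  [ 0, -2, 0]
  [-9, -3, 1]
e^{tM} =
  [-3*t*exp(-2*t) + exp(-2*t), -t*exp(-2*t), t*exp(-2*t)]
  [0, exp(-2*t), 0]
  [-9*t*exp(-2*t), -3*t*exp(-2*t), 3*t*exp(-2*t) + exp(-2*t)]

Strategy: write M = P · J · P⁻¹ where J is a Jordan canonical form, so e^{tM} = P · e^{tJ} · P⁻¹, and e^{tJ} can be computed block-by-block.

M has Jordan form
J =
  [-2,  1,  0]
  [ 0, -2,  0]
  [ 0,  0, -2]
(up to reordering of blocks).

Per-block formulas:
  For a 2×2 Jordan block J_2(-2): exp(t · J_2(-2)) = e^(-2t)·(I + t·N), where N is the 2×2 nilpotent shift.
  For a 1×1 block at λ = -2: exp(t · [-2]) = [e^(-2t)].

After assembling e^{tJ} and conjugating by P, we get:

e^{tM} =
  [-3*t*exp(-2*t) + exp(-2*t), -t*exp(-2*t), t*exp(-2*t)]
  [0, exp(-2*t), 0]
  [-9*t*exp(-2*t), -3*t*exp(-2*t), 3*t*exp(-2*t) + exp(-2*t)]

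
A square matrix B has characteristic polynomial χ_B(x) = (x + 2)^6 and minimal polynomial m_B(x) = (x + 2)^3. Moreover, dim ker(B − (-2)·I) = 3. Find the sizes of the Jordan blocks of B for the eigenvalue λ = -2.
Block sizes for λ = -2: [3, 2, 1]

Step 1 — from the characteristic polynomial, algebraic multiplicity of λ = -2 is 6. From dim ker(B − (-2)·I) = 3, there are exactly 3 Jordan blocks for λ = -2.
Step 2 — from the minimal polynomial, the factor (x + 2)^3 tells us the largest block for λ = -2 has size 3.
Step 3 — with total size 6, 3 blocks, and largest block 3, the block sizes (in nonincreasing order) are [3, 2, 1].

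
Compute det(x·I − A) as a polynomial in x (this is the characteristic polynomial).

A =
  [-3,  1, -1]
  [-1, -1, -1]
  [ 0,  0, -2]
x^3 + 6*x^2 + 12*x + 8

Expanding det(x·I − A) (e.g. by cofactor expansion or by noting that A is similar to its Jordan form J, which has the same characteristic polynomial as A) gives
  χ_A(x) = x^3 + 6*x^2 + 12*x + 8
which factors as (x + 2)^3. The eigenvalues (with algebraic multiplicities) are λ = -2 with multiplicity 3.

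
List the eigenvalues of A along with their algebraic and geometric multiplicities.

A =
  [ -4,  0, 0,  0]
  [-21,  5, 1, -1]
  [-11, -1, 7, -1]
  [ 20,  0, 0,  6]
λ = -4: alg = 1, geom = 1; λ = 6: alg = 3, geom = 2

Step 1 — factor the characteristic polynomial to read off the algebraic multiplicities:
  χ_A(x) = (x - 6)^3*(x + 4)

Step 2 — compute geometric multiplicities via the rank-nullity identity g(λ) = n − rank(A − λI):
  rank(A − (-4)·I) = 3, so dim ker(A − (-4)·I) = n − 3 = 1
  rank(A − (6)·I) = 2, so dim ker(A − (6)·I) = n − 2 = 2

Summary:
  λ = -4: algebraic multiplicity = 1, geometric multiplicity = 1
  λ = 6: algebraic multiplicity = 3, geometric multiplicity = 2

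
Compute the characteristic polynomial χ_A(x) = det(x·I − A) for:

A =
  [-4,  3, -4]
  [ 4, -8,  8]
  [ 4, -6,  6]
x^3 + 6*x^2 + 12*x + 8

Expanding det(x·I − A) (e.g. by cofactor expansion or by noting that A is similar to its Jordan form J, which has the same characteristic polynomial as A) gives
  χ_A(x) = x^3 + 6*x^2 + 12*x + 8
which factors as (x + 2)^3. The eigenvalues (with algebraic multiplicities) are λ = -2 with multiplicity 3.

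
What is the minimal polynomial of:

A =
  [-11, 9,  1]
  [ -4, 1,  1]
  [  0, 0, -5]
x^3 + 15*x^2 + 75*x + 125

The characteristic polynomial is χ_A(x) = (x + 5)^3, so the eigenvalues are known. The minimal polynomial is
  m_A(x) = Π_λ (x − λ)^{k_λ}
where k_λ is the size of the *largest* Jordan block for λ (equivalently, the smallest k with (A − λI)^k v = 0 for every generalised eigenvector v of λ).

  λ = -5: largest Jordan block has size 3, contributing (x + 5)^3

So m_A(x) = (x + 5)^3 = x^3 + 15*x^2 + 75*x + 125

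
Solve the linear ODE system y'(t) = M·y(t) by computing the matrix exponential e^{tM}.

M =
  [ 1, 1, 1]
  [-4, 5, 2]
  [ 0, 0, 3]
e^{tM} =
  [-2*t*exp(3*t) + exp(3*t), t*exp(3*t), t*exp(3*t)]
  [-4*t*exp(3*t), 2*t*exp(3*t) + exp(3*t), 2*t*exp(3*t)]
  [0, 0, exp(3*t)]

Strategy: write M = P · J · P⁻¹ where J is a Jordan canonical form, so e^{tM} = P · e^{tJ} · P⁻¹, and e^{tJ} can be computed block-by-block.

M has Jordan form
J =
  [3, 1, 0]
  [0, 3, 0]
  [0, 0, 3]
(up to reordering of blocks).

Per-block formulas:
  For a 1×1 block at λ = 3: exp(t · [3]) = [e^(3t)].
  For a 2×2 Jordan block J_2(3): exp(t · J_2(3)) = e^(3t)·(I + t·N), where N is the 2×2 nilpotent shift.

After assembling e^{tJ} and conjugating by P, we get:

e^{tM} =
  [-2*t*exp(3*t) + exp(3*t), t*exp(3*t), t*exp(3*t)]
  [-4*t*exp(3*t), 2*t*exp(3*t) + exp(3*t), 2*t*exp(3*t)]
  [0, 0, exp(3*t)]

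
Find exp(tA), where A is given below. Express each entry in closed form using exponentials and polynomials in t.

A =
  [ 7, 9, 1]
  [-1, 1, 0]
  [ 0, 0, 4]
e^{tA} =
  [3*t*exp(4*t) + exp(4*t), 9*t*exp(4*t), 3*t^2*exp(4*t)/2 + t*exp(4*t)]
  [-t*exp(4*t), -3*t*exp(4*t) + exp(4*t), -t^2*exp(4*t)/2]
  [0, 0, exp(4*t)]

Strategy: write A = P · J · P⁻¹ where J is a Jordan canonical form, so e^{tA} = P · e^{tJ} · P⁻¹, and e^{tJ} can be computed block-by-block.

A has Jordan form
J =
  [4, 1, 0]
  [0, 4, 1]
  [0, 0, 4]
(up to reordering of blocks).

Per-block formulas:
  For a 3×3 Jordan block J_3(4): exp(t · J_3(4)) = e^(4t)·(I + t·N + (t^2/2)·N^2), where N is the 3×3 nilpotent shift.

After assembling e^{tJ} and conjugating by P, we get:

e^{tA} =
  [3*t*exp(4*t) + exp(4*t), 9*t*exp(4*t), 3*t^2*exp(4*t)/2 + t*exp(4*t)]
  [-t*exp(4*t), -3*t*exp(4*t) + exp(4*t), -t^2*exp(4*t)/2]
  [0, 0, exp(4*t)]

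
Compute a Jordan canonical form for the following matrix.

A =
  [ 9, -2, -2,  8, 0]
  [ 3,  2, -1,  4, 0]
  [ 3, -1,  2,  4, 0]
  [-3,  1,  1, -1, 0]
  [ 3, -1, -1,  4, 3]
J_2(3) ⊕ J_1(3) ⊕ J_1(3) ⊕ J_1(3)

The characteristic polynomial is
  det(x·I − A) = x^5 - 15*x^4 + 90*x^3 - 270*x^2 + 405*x - 243 = (x - 3)^5

Eigenvalues and multiplicities (the geometric multiplicity of λ is n − rank(A − λI), which equals the number of Jordan blocks for λ):
  λ = 3: algebraic multiplicity = 5, geometric multiplicity = 4

Determining the block sizes for each eigenvalue:
  λ = 3: 4 blocks summing to 5 forces exactly one block of size 2 and the rest size 1 → block sizes [2, 1, 1, 1]

Assembling the blocks gives a Jordan form
J =
  [3, 1, 0, 0, 0]
  [0, 3, 0, 0, 0]
  [0, 0, 3, 0, 0]
  [0, 0, 0, 3, 0]
  [0, 0, 0, 0, 3]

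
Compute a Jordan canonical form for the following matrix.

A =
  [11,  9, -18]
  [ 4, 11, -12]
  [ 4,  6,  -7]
J_2(5) ⊕ J_1(5)

The characteristic polynomial is
  det(x·I − A) = x^3 - 15*x^2 + 75*x - 125 = (x - 5)^3

Eigenvalues and multiplicities (the geometric multiplicity of λ is n − rank(A − λI), which equals the number of Jordan blocks for λ):
  λ = 5: algebraic multiplicity = 3, geometric multiplicity = 2

Determining the block sizes for each eigenvalue:
  λ = 5: 2 blocks summing to 3 forces exactly one block of size 2 and the rest size 1 → block sizes [2, 1]

Assembling the blocks gives a Jordan form
J =
  [5, 1, 0]
  [0, 5, 0]
  [0, 0, 5]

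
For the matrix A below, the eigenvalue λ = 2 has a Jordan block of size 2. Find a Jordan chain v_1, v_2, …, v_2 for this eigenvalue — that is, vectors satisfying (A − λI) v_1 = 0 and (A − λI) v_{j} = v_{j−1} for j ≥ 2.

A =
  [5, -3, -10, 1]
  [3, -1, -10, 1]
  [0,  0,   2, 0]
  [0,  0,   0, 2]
A Jordan chain for λ = 2 of length 2:
v_1 = (3, 3, 0, 0)ᵀ
v_2 = (1, 0, 0, 0)ᵀ

Let N = A − (2)·I. We want v_2 with N^2 v_2 = 0 but N^1 v_2 ≠ 0; then v_{j-1} := N · v_j for j = 2, …, 2.

Pick v_2 = (1, 0, 0, 0)ᵀ.
Then v_1 = N · v_2 = (3, 3, 0, 0)ᵀ.

Sanity check: (A − (2)·I) v_1 = (0, 0, 0, 0)ᵀ = 0. ✓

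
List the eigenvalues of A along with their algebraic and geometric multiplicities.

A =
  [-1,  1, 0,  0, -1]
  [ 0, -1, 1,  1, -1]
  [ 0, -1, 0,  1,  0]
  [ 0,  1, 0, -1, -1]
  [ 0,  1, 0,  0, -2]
λ = -1: alg = 5, geom = 3

Step 1 — factor the characteristic polynomial to read off the algebraic multiplicities:
  χ_A(x) = (x + 1)^5

Step 2 — compute geometric multiplicities via the rank-nullity identity g(λ) = n − rank(A − λI):
  rank(A − (-1)·I) = 2, so dim ker(A − (-1)·I) = n − 2 = 3

Summary:
  λ = -1: algebraic multiplicity = 5, geometric multiplicity = 3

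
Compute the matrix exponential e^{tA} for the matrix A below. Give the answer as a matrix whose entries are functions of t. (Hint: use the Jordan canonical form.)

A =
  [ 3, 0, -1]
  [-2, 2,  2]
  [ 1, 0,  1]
e^{tA} =
  [t*exp(2*t) + exp(2*t), 0, -t*exp(2*t)]
  [-2*t*exp(2*t), exp(2*t), 2*t*exp(2*t)]
  [t*exp(2*t), 0, -t*exp(2*t) + exp(2*t)]

Strategy: write A = P · J · P⁻¹ where J is a Jordan canonical form, so e^{tA} = P · e^{tJ} · P⁻¹, and e^{tJ} can be computed block-by-block.

A has Jordan form
J =
  [2, 1, 0]
  [0, 2, 0]
  [0, 0, 2]
(up to reordering of blocks).

Per-block formulas:
  For a 2×2 Jordan block J_2(2): exp(t · J_2(2)) = e^(2t)·(I + t·N), where N is the 2×2 nilpotent shift.
  For a 1×1 block at λ = 2: exp(t · [2]) = [e^(2t)].

After assembling e^{tJ} and conjugating by P, we get:

e^{tA} =
  [t*exp(2*t) + exp(2*t), 0, -t*exp(2*t)]
  [-2*t*exp(2*t), exp(2*t), 2*t*exp(2*t)]
  [t*exp(2*t), 0, -t*exp(2*t) + exp(2*t)]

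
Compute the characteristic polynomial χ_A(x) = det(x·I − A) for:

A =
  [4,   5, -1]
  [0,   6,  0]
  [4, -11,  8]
x^3 - 18*x^2 + 108*x - 216

Expanding det(x·I − A) (e.g. by cofactor expansion or by noting that A is similar to its Jordan form J, which has the same characteristic polynomial as A) gives
  χ_A(x) = x^3 - 18*x^2 + 108*x - 216
which factors as (x - 6)^3. The eigenvalues (with algebraic multiplicities) are λ = 6 with multiplicity 3.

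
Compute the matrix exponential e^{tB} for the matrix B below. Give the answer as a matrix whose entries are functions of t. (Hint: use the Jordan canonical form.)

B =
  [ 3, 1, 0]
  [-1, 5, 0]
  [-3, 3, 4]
e^{tB} =
  [-t*exp(4*t) + exp(4*t), t*exp(4*t), 0]
  [-t*exp(4*t), t*exp(4*t) + exp(4*t), 0]
  [-3*t*exp(4*t), 3*t*exp(4*t), exp(4*t)]

Strategy: write B = P · J · P⁻¹ where J is a Jordan canonical form, so e^{tB} = P · e^{tJ} · P⁻¹, and e^{tJ} can be computed block-by-block.

B has Jordan form
J =
  [4, 1, 0]
  [0, 4, 0]
  [0, 0, 4]
(up to reordering of blocks).

Per-block formulas:
  For a 1×1 block at λ = 4: exp(t · [4]) = [e^(4t)].
  For a 2×2 Jordan block J_2(4): exp(t · J_2(4)) = e^(4t)·(I + t·N), where N is the 2×2 nilpotent shift.

After assembling e^{tJ} and conjugating by P, we get:

e^{tB} =
  [-t*exp(4*t) + exp(4*t), t*exp(4*t), 0]
  [-t*exp(4*t), t*exp(4*t) + exp(4*t), 0]
  [-3*t*exp(4*t), 3*t*exp(4*t), exp(4*t)]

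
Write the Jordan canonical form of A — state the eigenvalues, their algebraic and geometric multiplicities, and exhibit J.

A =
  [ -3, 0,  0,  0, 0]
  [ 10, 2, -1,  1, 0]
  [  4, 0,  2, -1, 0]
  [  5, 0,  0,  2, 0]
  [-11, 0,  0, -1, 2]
J_1(-3) ⊕ J_3(2) ⊕ J_1(2)

The characteristic polynomial is
  det(x·I − A) = x^5 - 5*x^4 + 40*x^2 - 80*x + 48 = (x - 2)^4*(x + 3)

Eigenvalues and multiplicities (the geometric multiplicity of λ is n − rank(A − λI), which equals the number of Jordan blocks for λ):
  λ = -3: algebraic multiplicity = 1, geometric multiplicity = 1
  λ = 2: algebraic multiplicity = 4, geometric multiplicity = 2

Determining the block sizes for each eigenvalue:
  λ = -3: one block (gm = 1), so the single block has size am = 1 → block sizes [1]
  λ = 2: with am = 4 and gm = 2, the partition is not yet determined (e.g. several partitions of 4 into 2 parts exist). Let N = A − (2)·I. Computing rank(N^1) = 3, rank(N^2) = 2, rank(N^3) = 1; the number of blocks of size ≥ j is rank(N^{j−1}) − rank(N^j), giving [2, 1, 1]. So we have 1 block(s) of size 3, 1 block(s) of size 1 → block sizes [3, 1]

Assembling the blocks gives a Jordan form
J =
  [-3, 0, 0, 0, 0]
  [ 0, 2, 1, 0, 0]
  [ 0, 0, 2, 1, 0]
  [ 0, 0, 0, 2, 0]
  [ 0, 0, 0, 0, 2]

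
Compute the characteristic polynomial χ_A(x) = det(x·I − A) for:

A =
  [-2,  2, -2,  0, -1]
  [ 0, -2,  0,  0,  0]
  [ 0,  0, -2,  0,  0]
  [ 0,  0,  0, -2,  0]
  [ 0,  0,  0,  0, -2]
x^5 + 10*x^4 + 40*x^3 + 80*x^2 + 80*x + 32

Expanding det(x·I − A) (e.g. by cofactor expansion or by noting that A is similar to its Jordan form J, which has the same characteristic polynomial as A) gives
  χ_A(x) = x^5 + 10*x^4 + 40*x^3 + 80*x^2 + 80*x + 32
which factors as (x + 2)^5. The eigenvalues (with algebraic multiplicities) are λ = -2 with multiplicity 5.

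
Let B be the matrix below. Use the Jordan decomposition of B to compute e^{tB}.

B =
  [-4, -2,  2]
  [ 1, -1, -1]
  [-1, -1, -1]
e^{tB} =
  [-2*t*exp(-2*t) + exp(-2*t), -2*t*exp(-2*t), 2*t*exp(-2*t)]
  [t*exp(-2*t), t*exp(-2*t) + exp(-2*t), -t*exp(-2*t)]
  [-t*exp(-2*t), -t*exp(-2*t), t*exp(-2*t) + exp(-2*t)]

Strategy: write B = P · J · P⁻¹ where J is a Jordan canonical form, so e^{tB} = P · e^{tJ} · P⁻¹, and e^{tJ} can be computed block-by-block.

B has Jordan form
J =
  [-2,  1,  0]
  [ 0, -2,  0]
  [ 0,  0, -2]
(up to reordering of blocks).

Per-block formulas:
  For a 1×1 block at λ = -2: exp(t · [-2]) = [e^(-2t)].
  For a 2×2 Jordan block J_2(-2): exp(t · J_2(-2)) = e^(-2t)·(I + t·N), where N is the 2×2 nilpotent shift.

After assembling e^{tJ} and conjugating by P, we get:

e^{tB} =
  [-2*t*exp(-2*t) + exp(-2*t), -2*t*exp(-2*t), 2*t*exp(-2*t)]
  [t*exp(-2*t), t*exp(-2*t) + exp(-2*t), -t*exp(-2*t)]
  [-t*exp(-2*t), -t*exp(-2*t), t*exp(-2*t) + exp(-2*t)]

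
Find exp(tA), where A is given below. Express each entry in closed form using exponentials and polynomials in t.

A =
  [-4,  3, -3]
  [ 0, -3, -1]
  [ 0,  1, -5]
e^{tA} =
  [exp(-4*t), 3*t*exp(-4*t), -3*t*exp(-4*t)]
  [0, t*exp(-4*t) + exp(-4*t), -t*exp(-4*t)]
  [0, t*exp(-4*t), -t*exp(-4*t) + exp(-4*t)]

Strategy: write A = P · J · P⁻¹ where J is a Jordan canonical form, so e^{tA} = P · e^{tJ} · P⁻¹, and e^{tJ} can be computed block-by-block.

A has Jordan form
J =
  [-4,  1,  0]
  [ 0, -4,  0]
  [ 0,  0, -4]
(up to reordering of blocks).

Per-block formulas:
  For a 2×2 Jordan block J_2(-4): exp(t · J_2(-4)) = e^(-4t)·(I + t·N), where N is the 2×2 nilpotent shift.
  For a 1×1 block at λ = -4: exp(t · [-4]) = [e^(-4t)].

After assembling e^{tJ} and conjugating by P, we get:

e^{tA} =
  [exp(-4*t), 3*t*exp(-4*t), -3*t*exp(-4*t)]
  [0, t*exp(-4*t) + exp(-4*t), -t*exp(-4*t)]
  [0, t*exp(-4*t), -t*exp(-4*t) + exp(-4*t)]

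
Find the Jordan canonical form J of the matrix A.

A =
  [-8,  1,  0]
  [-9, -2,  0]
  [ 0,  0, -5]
J_2(-5) ⊕ J_1(-5)

The characteristic polynomial is
  det(x·I − A) = x^3 + 15*x^2 + 75*x + 125 = (x + 5)^3

Eigenvalues and multiplicities (the geometric multiplicity of λ is n − rank(A − λI), which equals the number of Jordan blocks for λ):
  λ = -5: algebraic multiplicity = 3, geometric multiplicity = 2

Determining the block sizes for each eigenvalue:
  λ = -5: 2 blocks summing to 3 forces exactly one block of size 2 and the rest size 1 → block sizes [2, 1]

Assembling the blocks gives a Jordan form
J =
  [-5,  1,  0]
  [ 0, -5,  0]
  [ 0,  0, -5]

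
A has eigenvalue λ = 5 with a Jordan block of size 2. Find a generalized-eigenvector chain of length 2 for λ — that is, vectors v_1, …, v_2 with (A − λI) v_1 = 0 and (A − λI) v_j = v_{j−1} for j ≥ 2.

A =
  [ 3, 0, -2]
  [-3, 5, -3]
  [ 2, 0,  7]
A Jordan chain for λ = 5 of length 2:
v_1 = (-2, -3, 2)ᵀ
v_2 = (1, 0, 0)ᵀ

Let N = A − (5)·I. We want v_2 with N^2 v_2 = 0 but N^1 v_2 ≠ 0; then v_{j-1} := N · v_j for j = 2, …, 2.

Pick v_2 = (1, 0, 0)ᵀ.
Then v_1 = N · v_2 = (-2, -3, 2)ᵀ.

Sanity check: (A − (5)·I) v_1 = (0, 0, 0)ᵀ = 0. ✓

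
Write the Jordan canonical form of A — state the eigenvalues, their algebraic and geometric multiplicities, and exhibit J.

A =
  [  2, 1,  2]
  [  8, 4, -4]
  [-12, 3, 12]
J_2(6) ⊕ J_1(6)

The characteristic polynomial is
  det(x·I − A) = x^3 - 18*x^2 + 108*x - 216 = (x - 6)^3

Eigenvalues and multiplicities (the geometric multiplicity of λ is n − rank(A − λI), which equals the number of Jordan blocks for λ):
  λ = 6: algebraic multiplicity = 3, geometric multiplicity = 2

Determining the block sizes for each eigenvalue:
  λ = 6: 2 blocks summing to 3 forces exactly one block of size 2 and the rest size 1 → block sizes [2, 1]

Assembling the blocks gives a Jordan form
J =
  [6, 1, 0]
  [0, 6, 0]
  [0, 0, 6]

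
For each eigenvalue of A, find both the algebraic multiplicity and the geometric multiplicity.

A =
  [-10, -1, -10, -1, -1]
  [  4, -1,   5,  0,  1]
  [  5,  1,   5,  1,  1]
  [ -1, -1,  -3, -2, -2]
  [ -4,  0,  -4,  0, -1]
λ = -5: alg = 1, geom = 1; λ = -1: alg = 4, geom = 2

Step 1 — factor the characteristic polynomial to read off the algebraic multiplicities:
  χ_A(x) = (x + 1)^4*(x + 5)

Step 2 — compute geometric multiplicities via the rank-nullity identity g(λ) = n − rank(A − λI):
  rank(A − (-5)·I) = 4, so dim ker(A − (-5)·I) = n − 4 = 1
  rank(A − (-1)·I) = 3, so dim ker(A − (-1)·I) = n − 3 = 2

Summary:
  λ = -5: algebraic multiplicity = 1, geometric multiplicity = 1
  λ = -1: algebraic multiplicity = 4, geometric multiplicity = 2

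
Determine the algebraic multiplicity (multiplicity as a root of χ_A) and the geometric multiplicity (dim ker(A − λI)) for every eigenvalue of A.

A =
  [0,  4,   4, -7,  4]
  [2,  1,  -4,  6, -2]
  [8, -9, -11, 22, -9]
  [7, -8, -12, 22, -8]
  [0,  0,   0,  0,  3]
λ = 3: alg = 5, geom = 3

Step 1 — factor the characteristic polynomial to read off the algebraic multiplicities:
  χ_A(x) = (x - 3)^5

Step 2 — compute geometric multiplicities via the rank-nullity identity g(λ) = n − rank(A − λI):
  rank(A − (3)·I) = 2, so dim ker(A − (3)·I) = n − 2 = 3

Summary:
  λ = 3: algebraic multiplicity = 5, geometric multiplicity = 3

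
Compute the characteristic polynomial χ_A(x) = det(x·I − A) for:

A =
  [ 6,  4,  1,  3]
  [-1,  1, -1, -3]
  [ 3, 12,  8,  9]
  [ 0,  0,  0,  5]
x^4 - 20*x^3 + 150*x^2 - 500*x + 625

Expanding det(x·I − A) (e.g. by cofactor expansion or by noting that A is similar to its Jordan form J, which has the same characteristic polynomial as A) gives
  χ_A(x) = x^4 - 20*x^3 + 150*x^2 - 500*x + 625
which factors as (x - 5)^4. The eigenvalues (with algebraic multiplicities) are λ = 5 with multiplicity 4.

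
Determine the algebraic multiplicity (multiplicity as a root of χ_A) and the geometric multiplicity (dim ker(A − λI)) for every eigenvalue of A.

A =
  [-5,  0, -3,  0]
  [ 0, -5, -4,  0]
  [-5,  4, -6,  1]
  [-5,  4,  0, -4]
λ = -5: alg = 4, geom = 2

Step 1 — factor the characteristic polynomial to read off the algebraic multiplicities:
  χ_A(x) = (x + 5)^4

Step 2 — compute geometric multiplicities via the rank-nullity identity g(λ) = n − rank(A − λI):
  rank(A − (-5)·I) = 2, so dim ker(A − (-5)·I) = n − 2 = 2

Summary:
  λ = -5: algebraic multiplicity = 4, geometric multiplicity = 2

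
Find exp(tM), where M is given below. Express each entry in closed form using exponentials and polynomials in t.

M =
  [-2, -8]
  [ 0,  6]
e^{tM} =
  [exp(-2*t), -exp(6*t) + exp(-2*t)]
  [0, exp(6*t)]

Strategy: write M = P · J · P⁻¹ where J is a Jordan canonical form, so e^{tM} = P · e^{tJ} · P⁻¹, and e^{tJ} can be computed block-by-block.

M has Jordan form
J =
  [-2, 0]
  [ 0, 6]
(up to reordering of blocks).

Per-block formulas:
  For a 1×1 block at λ = -2: exp(t · [-2]) = [e^(-2t)].
  For a 1×1 block at λ = 6: exp(t · [6]) = [e^(6t)].

After assembling e^{tJ} and conjugating by P, we get:

e^{tM} =
  [exp(-2*t), -exp(6*t) + exp(-2*t)]
  [0, exp(6*t)]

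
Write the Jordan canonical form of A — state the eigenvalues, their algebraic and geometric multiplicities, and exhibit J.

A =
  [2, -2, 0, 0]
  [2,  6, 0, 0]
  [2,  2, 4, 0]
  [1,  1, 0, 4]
J_2(4) ⊕ J_1(4) ⊕ J_1(4)

The characteristic polynomial is
  det(x·I − A) = x^4 - 16*x^3 + 96*x^2 - 256*x + 256 = (x - 4)^4

Eigenvalues and multiplicities (the geometric multiplicity of λ is n − rank(A − λI), which equals the number of Jordan blocks for λ):
  λ = 4: algebraic multiplicity = 4, geometric multiplicity = 3

Determining the block sizes for each eigenvalue:
  λ = 4: 3 blocks summing to 4 forces exactly one block of size 2 and the rest size 1 → block sizes [2, 1, 1]

Assembling the blocks gives a Jordan form
J =
  [4, 1, 0, 0]
  [0, 4, 0, 0]
  [0, 0, 4, 0]
  [0, 0, 0, 4]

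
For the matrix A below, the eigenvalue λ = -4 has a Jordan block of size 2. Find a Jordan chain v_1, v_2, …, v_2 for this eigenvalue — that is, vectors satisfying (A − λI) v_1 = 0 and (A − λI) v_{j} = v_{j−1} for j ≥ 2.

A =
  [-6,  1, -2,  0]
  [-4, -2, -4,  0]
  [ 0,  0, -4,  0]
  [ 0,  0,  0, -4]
A Jordan chain for λ = -4 of length 2:
v_1 = (-2, -4, 0, 0)ᵀ
v_2 = (1, 0, 0, 0)ᵀ

Let N = A − (-4)·I. We want v_2 with N^2 v_2 = 0 but N^1 v_2 ≠ 0; then v_{j-1} := N · v_j for j = 2, …, 2.

Pick v_2 = (1, 0, 0, 0)ᵀ.
Then v_1 = N · v_2 = (-2, -4, 0, 0)ᵀ.

Sanity check: (A − (-4)·I) v_1 = (0, 0, 0, 0)ᵀ = 0. ✓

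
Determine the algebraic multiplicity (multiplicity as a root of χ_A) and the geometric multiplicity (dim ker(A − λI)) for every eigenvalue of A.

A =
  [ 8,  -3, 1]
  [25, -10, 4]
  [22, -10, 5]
λ = 1: alg = 3, geom = 1

Step 1 — factor the characteristic polynomial to read off the algebraic multiplicities:
  χ_A(x) = (x - 1)^3

Step 2 — compute geometric multiplicities via the rank-nullity identity g(λ) = n − rank(A − λI):
  rank(A − (1)·I) = 2, so dim ker(A − (1)·I) = n − 2 = 1

Summary:
  λ = 1: algebraic multiplicity = 3, geometric multiplicity = 1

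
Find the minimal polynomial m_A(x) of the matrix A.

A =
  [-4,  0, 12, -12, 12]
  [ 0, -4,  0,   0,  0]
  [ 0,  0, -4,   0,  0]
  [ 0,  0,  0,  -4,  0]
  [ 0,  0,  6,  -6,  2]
x^2 + 2*x - 8

The characteristic polynomial is χ_A(x) = (x - 2)*(x + 4)^4, so the eigenvalues are known. The minimal polynomial is
  m_A(x) = Π_λ (x − λ)^{k_λ}
where k_λ is the size of the *largest* Jordan block for λ (equivalently, the smallest k with (A − λI)^k v = 0 for every generalised eigenvector v of λ).

  λ = -4: largest Jordan block has size 1, contributing (x + 4)
  λ = 2: largest Jordan block has size 1, contributing (x − 2)

So m_A(x) = (x - 2)*(x + 4) = x^2 + 2*x - 8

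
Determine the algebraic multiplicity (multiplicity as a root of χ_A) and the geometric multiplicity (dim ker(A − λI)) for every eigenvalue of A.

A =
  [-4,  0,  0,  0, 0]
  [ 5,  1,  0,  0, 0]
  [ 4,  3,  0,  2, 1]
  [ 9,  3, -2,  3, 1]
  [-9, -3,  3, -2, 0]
λ = -4: alg = 1, geom = 1; λ = 1: alg = 4, geom = 2

Step 1 — factor the characteristic polynomial to read off the algebraic multiplicities:
  χ_A(x) = (x - 1)^4*(x + 4)

Step 2 — compute geometric multiplicities via the rank-nullity identity g(λ) = n − rank(A − λI):
  rank(A − (-4)·I) = 4, so dim ker(A − (-4)·I) = n − 4 = 1
  rank(A − (1)·I) = 3, so dim ker(A − (1)·I) = n − 3 = 2

Summary:
  λ = -4: algebraic multiplicity = 1, geometric multiplicity = 1
  λ = 1: algebraic multiplicity = 4, geometric multiplicity = 2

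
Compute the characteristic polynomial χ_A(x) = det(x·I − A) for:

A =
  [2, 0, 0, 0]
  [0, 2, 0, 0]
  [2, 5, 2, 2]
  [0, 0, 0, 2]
x^4 - 8*x^3 + 24*x^2 - 32*x + 16

Expanding det(x·I − A) (e.g. by cofactor expansion or by noting that A is similar to its Jordan form J, which has the same characteristic polynomial as A) gives
  χ_A(x) = x^4 - 8*x^3 + 24*x^2 - 32*x + 16
which factors as (x - 2)^4. The eigenvalues (with algebraic multiplicities) are λ = 2 with multiplicity 4.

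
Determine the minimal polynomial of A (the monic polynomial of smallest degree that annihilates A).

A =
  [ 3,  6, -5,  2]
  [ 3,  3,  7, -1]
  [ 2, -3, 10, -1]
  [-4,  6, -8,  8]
x^3 - 18*x^2 + 108*x - 216

The characteristic polynomial is χ_A(x) = (x - 6)^4, so the eigenvalues are known. The minimal polynomial is
  m_A(x) = Π_λ (x − λ)^{k_λ}
where k_λ is the size of the *largest* Jordan block for λ (equivalently, the smallest k with (A − λI)^k v = 0 for every generalised eigenvector v of λ).

  λ = 6: largest Jordan block has size 3, contributing (x − 6)^3

So m_A(x) = (x - 6)^3 = x^3 - 18*x^2 + 108*x - 216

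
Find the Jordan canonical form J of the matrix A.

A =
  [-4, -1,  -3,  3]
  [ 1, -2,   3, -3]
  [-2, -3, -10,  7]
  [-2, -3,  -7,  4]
J_3(-3) ⊕ J_1(-3)

The characteristic polynomial is
  det(x·I − A) = x^4 + 12*x^3 + 54*x^2 + 108*x + 81 = (x + 3)^4

Eigenvalues and multiplicities (the geometric multiplicity of λ is n − rank(A − λI), which equals the number of Jordan blocks for λ):
  λ = -3: algebraic multiplicity = 4, geometric multiplicity = 2

Determining the block sizes for each eigenvalue:
  λ = -3: with am = 4 and gm = 2, the partition is not yet determined (e.g. several partitions of 4 into 2 parts exist). Let N = A − (-3)·I. Computing rank(N^1) = 2, rank(N^2) = 1, rank(N^3) = 0; the number of blocks of size ≥ j is rank(N^{j−1}) − rank(N^j), giving [2, 1, 1]. So we have 1 block(s) of size 3, 1 block(s) of size 1 → block sizes [3, 1]

Assembling the blocks gives a Jordan form
J =
  [-3,  1,  0,  0]
  [ 0, -3,  1,  0]
  [ 0,  0, -3,  0]
  [ 0,  0,  0, -3]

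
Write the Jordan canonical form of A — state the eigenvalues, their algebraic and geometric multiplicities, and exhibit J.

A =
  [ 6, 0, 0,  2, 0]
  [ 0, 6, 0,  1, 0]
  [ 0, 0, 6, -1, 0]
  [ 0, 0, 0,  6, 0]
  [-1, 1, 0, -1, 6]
J_3(6) ⊕ J_1(6) ⊕ J_1(6)

The characteristic polynomial is
  det(x·I − A) = x^5 - 30*x^4 + 360*x^3 - 2160*x^2 + 6480*x - 7776 = (x - 6)^5

Eigenvalues and multiplicities (the geometric multiplicity of λ is n − rank(A − λI), which equals the number of Jordan blocks for λ):
  λ = 6: algebraic multiplicity = 5, geometric multiplicity = 3

Determining the block sizes for each eigenvalue:
  λ = 6: with am = 5 and gm = 3, the partition is not yet determined (e.g. several partitions of 5 into 3 parts exist). Let N = A − (6)·I. Computing rank(N^1) = 2, rank(N^2) = 1, rank(N^3) = 0; the number of blocks of size ≥ j is rank(N^{j−1}) − rank(N^j), giving [3, 1, 1]. So we have 1 block(s) of size 3, 2 block(s) of size 1 → block sizes [3, 1, 1]

Assembling the blocks gives a Jordan form
J =
  [6, 1, 0, 0, 0]
  [0, 6, 1, 0, 0]
  [0, 0, 6, 0, 0]
  [0, 0, 0, 6, 0]
  [0, 0, 0, 0, 6]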